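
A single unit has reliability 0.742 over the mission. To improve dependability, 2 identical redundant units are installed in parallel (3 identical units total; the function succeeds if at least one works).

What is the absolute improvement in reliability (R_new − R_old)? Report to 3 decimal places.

0.241

R_before = 0.742
R_after = 1 − (1 − 0.742)^3 = 0.983
ΔR = 0.983 − 0.742 = 0.241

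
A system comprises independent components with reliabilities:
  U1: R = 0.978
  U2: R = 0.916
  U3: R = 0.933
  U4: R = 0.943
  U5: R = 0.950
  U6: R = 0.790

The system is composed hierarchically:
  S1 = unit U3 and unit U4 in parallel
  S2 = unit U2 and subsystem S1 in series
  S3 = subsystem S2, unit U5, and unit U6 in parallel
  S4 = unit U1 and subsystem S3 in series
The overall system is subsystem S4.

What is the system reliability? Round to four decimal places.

Parallel (U3 and U4): 1 − (1 − 0.933000)(1 − 0.943000) = 0.996181
Series (U2 and [0.996181]): 0.916000 × 0.996181 = 0.912502
Parallel ([0.912502], U5, and U6): 1 − (1 − 0.912502)(1 − 0.950000)(1 − 0.790000) = 0.999081
Series (U1 and [0.999081]): 0.978000 × 0.999081 = 0.9771

0.9771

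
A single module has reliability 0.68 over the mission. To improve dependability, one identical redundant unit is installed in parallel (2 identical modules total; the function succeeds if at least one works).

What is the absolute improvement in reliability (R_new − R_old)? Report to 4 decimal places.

R_before = 0.68
R_after = 1 − (1 − 0.68)^2 = 0.8976
ΔR = 0.8976 − 0.68 = 0.2176

0.2176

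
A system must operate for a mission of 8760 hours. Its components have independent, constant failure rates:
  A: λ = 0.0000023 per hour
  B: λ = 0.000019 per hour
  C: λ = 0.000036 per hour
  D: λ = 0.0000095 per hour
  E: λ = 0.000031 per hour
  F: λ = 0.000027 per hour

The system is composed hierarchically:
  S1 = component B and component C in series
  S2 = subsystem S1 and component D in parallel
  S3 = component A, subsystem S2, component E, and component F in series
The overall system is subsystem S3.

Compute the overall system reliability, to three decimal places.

0.572

R(A) = exp(−0.0000023 × 8760) = 0.98005
R(B) = exp(−0.000019 × 8760) = 0.84667
R(C) = exp(−0.000036 × 8760) = 0.72953
R(D) = exp(−0.0000095 × 8760) = 0.92015
R(E) = exp(−0.000031 × 8760) = 0.76219
R(F) = exp(−0.000027 × 8760) = 0.78937
Series (B and C): 0.84667 × 0.72953 = 0.61767
Parallel ([0.61767] and D): 1 − (1 − 0.61767)(1 − 0.92015) = 0.96947
Series (A, [0.96947], E, and F): 0.98005 × 0.96947 × 0.76219 × 0.78937 = 0.572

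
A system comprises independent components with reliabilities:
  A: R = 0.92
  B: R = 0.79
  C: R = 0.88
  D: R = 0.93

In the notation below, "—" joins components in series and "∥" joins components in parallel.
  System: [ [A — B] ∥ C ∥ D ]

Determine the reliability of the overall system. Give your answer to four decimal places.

0.9977

Series (A and B): 0.920000 × 0.790000 = 0.726800
Parallel ([0.726800], C, and D): 1 − (1 − 0.726800)(1 − 0.880000)(1 − 0.930000) = 0.9977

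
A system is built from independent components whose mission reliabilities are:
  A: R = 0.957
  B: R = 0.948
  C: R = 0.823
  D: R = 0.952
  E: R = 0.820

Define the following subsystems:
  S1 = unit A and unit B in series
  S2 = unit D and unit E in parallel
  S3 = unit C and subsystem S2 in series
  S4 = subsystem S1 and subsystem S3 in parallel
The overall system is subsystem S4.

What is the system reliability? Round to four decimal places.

0.9829

Series (A and B): 0.957000 × 0.948000 = 0.907236
Parallel (D and E): 1 − (1 − 0.952000)(1 − 0.820000) = 0.991360
Series (C and [0.991360]): 0.823000 × 0.991360 = 0.815889
Parallel ([0.907236] and [0.815889]): 1 − (1 − 0.907236)(1 − 0.815889) = 0.9829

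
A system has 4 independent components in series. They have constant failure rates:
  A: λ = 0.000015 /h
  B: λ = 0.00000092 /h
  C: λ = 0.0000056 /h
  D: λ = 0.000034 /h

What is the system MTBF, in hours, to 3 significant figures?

Series of exponential components: λ_sys = Σ λ_i
λ_sys = 0.000015 + 0.00000092 + 0.0000056 + 0.000034 = 5.5520e-05 /h
MTBF = 1 / λ_sys = 18000 h

18000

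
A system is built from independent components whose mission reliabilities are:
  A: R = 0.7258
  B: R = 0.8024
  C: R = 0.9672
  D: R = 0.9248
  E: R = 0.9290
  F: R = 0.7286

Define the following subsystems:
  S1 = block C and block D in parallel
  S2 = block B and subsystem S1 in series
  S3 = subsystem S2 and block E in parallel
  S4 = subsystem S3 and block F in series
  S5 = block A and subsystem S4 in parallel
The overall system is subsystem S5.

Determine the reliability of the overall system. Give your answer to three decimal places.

Parallel (C and D): 1 − (1 − 0.96720)(1 − 0.92480) = 0.99753
Series (B and [0.99753]): 0.80240 × 0.99753 = 0.80042
Parallel ([0.80042] and E): 1 − (1 − 0.80042)(1 − 0.92900) = 0.98583
Series ([0.98583] and F): 0.98583 × 0.72860 = 0.71828
Parallel (A and [0.71828]): 1 − (1 − 0.72580)(1 − 0.71828) = 0.923

0.923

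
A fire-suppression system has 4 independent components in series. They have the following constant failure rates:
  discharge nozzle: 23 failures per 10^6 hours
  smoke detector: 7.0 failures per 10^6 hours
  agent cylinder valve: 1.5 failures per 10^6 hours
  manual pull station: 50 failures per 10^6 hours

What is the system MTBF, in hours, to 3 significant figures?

12300

Series of exponential components: λ_sys = Σ λ_i
λ_sys = 0.000023 + 0.0000070 + 0.0000015 + 0.000050 = 8.1500e-05 /h
MTBF = 1 / λ_sys = 12300 h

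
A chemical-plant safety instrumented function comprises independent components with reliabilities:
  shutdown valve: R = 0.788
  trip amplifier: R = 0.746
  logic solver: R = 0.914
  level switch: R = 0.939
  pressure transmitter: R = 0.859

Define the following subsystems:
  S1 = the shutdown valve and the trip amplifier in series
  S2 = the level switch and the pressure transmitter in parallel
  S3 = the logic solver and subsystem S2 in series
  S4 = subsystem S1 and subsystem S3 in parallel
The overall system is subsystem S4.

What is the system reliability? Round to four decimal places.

Series (shutdown valve and trip amplifier): 0.788000 × 0.746000 = 0.587848
Parallel (level switch and pressure transmitter): 1 − (1 − 0.939000)(1 − 0.859000) = 0.991399
Series (logic solver and [0.991399]): 0.914000 × 0.991399 = 0.906139
Parallel ([0.587848] and [0.906139]): 1 − (1 − 0.587848)(1 − 0.906139) = 0.9613

0.9613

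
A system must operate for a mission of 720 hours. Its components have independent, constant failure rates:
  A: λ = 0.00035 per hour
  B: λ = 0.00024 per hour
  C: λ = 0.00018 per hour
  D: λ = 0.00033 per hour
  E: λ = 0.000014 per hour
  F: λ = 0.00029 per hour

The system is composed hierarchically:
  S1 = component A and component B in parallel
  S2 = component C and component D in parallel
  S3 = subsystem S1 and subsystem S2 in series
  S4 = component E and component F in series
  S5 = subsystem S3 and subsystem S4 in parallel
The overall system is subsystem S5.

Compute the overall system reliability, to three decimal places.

R(A) = exp(−0.00035 × 720) = 0.77724
R(B) = exp(−0.00024 × 720) = 0.84131
R(C) = exp(−0.00018 × 720) = 0.87845
R(D) = exp(−0.00033 × 720) = 0.78852
R(E) = exp(−0.000014 × 720) = 0.98997
R(F) = exp(−0.00029 × 720) = 0.81156
Parallel (A and B): 1 − (1 − 0.77724)(1 − 0.84131) = 0.96465
Parallel (C and D): 1 − (1 − 0.87845)(1 − 0.78852) = 0.97429
Series ([0.96465] and [0.97429]): 0.96465 × 0.97429 = 0.93985
Series (E and F): 0.98997 × 0.81156 = 0.80342
Parallel ([0.93985] and [0.80342]): 1 − (1 − 0.93985)(1 − 0.80342) = 0.988

0.988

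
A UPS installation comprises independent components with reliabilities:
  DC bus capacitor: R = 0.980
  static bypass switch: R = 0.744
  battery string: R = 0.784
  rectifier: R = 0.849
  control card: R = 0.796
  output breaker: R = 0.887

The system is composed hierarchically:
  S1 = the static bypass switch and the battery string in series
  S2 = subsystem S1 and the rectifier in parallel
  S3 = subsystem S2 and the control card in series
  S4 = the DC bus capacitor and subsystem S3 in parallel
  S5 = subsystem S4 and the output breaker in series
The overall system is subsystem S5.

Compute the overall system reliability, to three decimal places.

Series (static bypass switch and battery string): 0.74400 × 0.78400 = 0.58330
Parallel ([0.58330] and rectifier): 1 − (1 − 0.58330)(1 − 0.84900) = 0.93708
Series ([0.93708] and control card): 0.93708 × 0.79600 = 0.74592
Parallel (DC bus capacitor and [0.74592]): 1 − (1 − 0.98000)(1 − 0.74592) = 0.99492
Series ([0.99492] and output breaker): 0.99492 × 0.88700 = 0.882

0.882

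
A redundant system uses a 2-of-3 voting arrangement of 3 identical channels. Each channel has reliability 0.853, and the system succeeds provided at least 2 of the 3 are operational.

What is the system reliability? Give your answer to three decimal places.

R = Σ_{i=2}^{3} C(3,i) p^i (1−p)^{3−i} with p = 0.853
C(3,2)·0.853^2·0.147^1 = 0.32088
C(3,3)·0.853^3·0.147^0 = 0.62065
Sum = 0.942

0.942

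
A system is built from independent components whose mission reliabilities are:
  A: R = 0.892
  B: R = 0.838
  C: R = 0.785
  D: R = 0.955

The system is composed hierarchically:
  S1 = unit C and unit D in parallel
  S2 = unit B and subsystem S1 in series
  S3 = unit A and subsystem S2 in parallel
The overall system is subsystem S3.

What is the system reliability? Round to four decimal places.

0.9816

Parallel (C and D): 1 − (1 − 0.785000)(1 − 0.955000) = 0.990325
Series (B and [0.990325]): 0.838000 × 0.990325 = 0.829892
Parallel (A and [0.829892]): 1 − (1 − 0.892000)(1 − 0.829892) = 0.9816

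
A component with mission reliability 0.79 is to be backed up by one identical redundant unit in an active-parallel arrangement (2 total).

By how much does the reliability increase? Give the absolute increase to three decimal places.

R_before = 0.79
R_after = 1 − (1 − 0.79)^2 = 0.956
ΔR = 0.956 − 0.79 = 0.166

0.166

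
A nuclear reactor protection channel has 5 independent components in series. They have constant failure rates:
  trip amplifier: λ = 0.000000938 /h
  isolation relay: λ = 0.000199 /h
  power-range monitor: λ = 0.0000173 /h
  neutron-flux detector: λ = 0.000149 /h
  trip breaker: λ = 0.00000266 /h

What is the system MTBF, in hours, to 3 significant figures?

2710

Series of exponential components: λ_sys = Σ λ_i
λ_sys = 0.000000938 + 0.000199 + 0.0000173 + 0.000149 + 0.00000266 = 3.6890e-04 /h
MTBF = 1 / λ_sys = 2710 h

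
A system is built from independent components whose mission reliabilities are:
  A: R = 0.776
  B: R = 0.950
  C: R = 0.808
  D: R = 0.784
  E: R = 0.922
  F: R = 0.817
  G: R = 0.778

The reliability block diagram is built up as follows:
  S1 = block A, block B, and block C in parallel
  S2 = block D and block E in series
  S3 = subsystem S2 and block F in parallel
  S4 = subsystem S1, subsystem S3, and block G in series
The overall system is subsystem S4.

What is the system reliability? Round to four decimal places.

0.7370

Parallel (A, B, and C): 1 − (1 − 0.776000)(1 − 0.950000)(1 − 0.808000) = 0.997850
Series (D and E): 0.784000 × 0.922000 = 0.722848
Parallel ([0.722848] and F): 1 − (1 − 0.722848)(1 − 0.817000) = 0.949281
Series ([0.997850], [0.949281], and G): 0.997850 × 0.949281 × 0.778000 = 0.7370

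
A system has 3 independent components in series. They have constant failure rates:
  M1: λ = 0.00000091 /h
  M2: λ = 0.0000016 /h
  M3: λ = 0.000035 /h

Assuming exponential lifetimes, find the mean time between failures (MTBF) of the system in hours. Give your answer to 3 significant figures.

26700

Series of exponential components: λ_sys = Σ λ_i
λ_sys = 0.00000091 + 0.0000016 + 0.000035 = 3.7510e-05 /h
MTBF = 1 / λ_sys = 26700 h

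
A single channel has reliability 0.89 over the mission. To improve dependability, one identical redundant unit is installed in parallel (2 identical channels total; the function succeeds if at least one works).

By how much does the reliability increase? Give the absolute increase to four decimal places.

R_before = 0.89
R_after = 1 − (1 − 0.89)^2 = 0.9879
ΔR = 0.9879 − 0.89 = 0.0979

0.0979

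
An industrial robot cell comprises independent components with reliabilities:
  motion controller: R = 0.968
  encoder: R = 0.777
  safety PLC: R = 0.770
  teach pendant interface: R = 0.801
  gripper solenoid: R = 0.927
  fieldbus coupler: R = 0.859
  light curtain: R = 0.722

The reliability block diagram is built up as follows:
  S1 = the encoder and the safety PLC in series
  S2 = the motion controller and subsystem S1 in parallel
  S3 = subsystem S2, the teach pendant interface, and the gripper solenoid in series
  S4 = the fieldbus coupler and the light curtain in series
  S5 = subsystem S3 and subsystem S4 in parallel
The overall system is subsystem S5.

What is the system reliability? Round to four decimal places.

Series (encoder and safety PLC): 0.777000 × 0.770000 = 0.598290
Parallel (motion controller and [0.598290]): 1 − (1 − 0.968000)(1 − 0.598290) = 0.987145
Series ([0.987145], teach pendant interface, and gripper solenoid): 0.987145 × 0.801000 × 0.927000 = 0.732982
Series (fieldbus coupler and light curtain): 0.859000 × 0.722000 = 0.620198
Parallel ([0.732982] and [0.620198]): 1 − (1 − 0.732982)(1 − 0.620198) = 0.8986

0.8986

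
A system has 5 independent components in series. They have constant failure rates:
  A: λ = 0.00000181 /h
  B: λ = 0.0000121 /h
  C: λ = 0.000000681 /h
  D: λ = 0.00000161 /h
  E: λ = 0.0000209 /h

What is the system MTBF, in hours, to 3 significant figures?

27000

Series of exponential components: λ_sys = Σ λ_i
λ_sys = 0.00000181 + 0.0000121 + 0.000000681 + 0.00000161 + 0.0000209 = 3.7101e-05 /h
MTBF = 1 / λ_sys = 27000 h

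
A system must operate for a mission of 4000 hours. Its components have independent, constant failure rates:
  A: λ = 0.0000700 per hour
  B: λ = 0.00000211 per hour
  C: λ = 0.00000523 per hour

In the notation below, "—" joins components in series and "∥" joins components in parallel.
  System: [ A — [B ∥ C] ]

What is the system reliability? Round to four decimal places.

0.7557

R(A) = exp(−0.0000700 × 4000) = 0.755784
R(B) = exp(−0.00000211 × 4000) = 0.991596
R(C) = exp(−0.00000523 × 4000) = 0.979297
Parallel (B and C): 1 − (1 − 0.991596)(1 − 0.979297) = 0.999826
Series (A and [0.999826]): 0.755784 × 0.999826 = 0.7557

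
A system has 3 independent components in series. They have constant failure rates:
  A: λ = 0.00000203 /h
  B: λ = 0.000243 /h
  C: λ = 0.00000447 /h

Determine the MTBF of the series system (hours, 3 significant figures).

Series of exponential components: λ_sys = Σ λ_i
λ_sys = 0.00000203 + 0.000243 + 0.00000447 = 2.4950e-04 /h
MTBF = 1 / λ_sys = 4010 h

4010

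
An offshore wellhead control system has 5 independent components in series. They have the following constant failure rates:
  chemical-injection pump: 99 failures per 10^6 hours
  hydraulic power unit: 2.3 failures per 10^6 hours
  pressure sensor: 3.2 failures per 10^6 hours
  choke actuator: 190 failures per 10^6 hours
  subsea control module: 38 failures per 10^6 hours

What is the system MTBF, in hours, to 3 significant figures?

Series of exponential components: λ_sys = Σ λ_i
λ_sys = 0.000099 + 0.0000023 + 0.0000032 + 0.00019 + 0.000038 = 3.3250e-04 /h
MTBF = 1 / λ_sys = 3010 h

3010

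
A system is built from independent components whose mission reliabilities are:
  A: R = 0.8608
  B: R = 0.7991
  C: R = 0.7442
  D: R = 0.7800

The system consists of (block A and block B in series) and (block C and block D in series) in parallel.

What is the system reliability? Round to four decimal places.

0.8691

Series (A and B): 0.860800 × 0.799100 = 0.687865
Series (C and D): 0.744200 × 0.780000 = 0.580476
Parallel ([0.687865] and [0.580476]): 1 − (1 − 0.687865)(1 − 0.580476) = 0.8691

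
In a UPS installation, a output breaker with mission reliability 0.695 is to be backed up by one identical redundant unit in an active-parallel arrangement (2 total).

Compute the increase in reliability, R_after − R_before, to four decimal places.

R_before = 0.695
R_after = 1 − (1 − 0.695)^2 = 0.9070
ΔR = 0.9070 − 0.695 = 0.2120

0.2120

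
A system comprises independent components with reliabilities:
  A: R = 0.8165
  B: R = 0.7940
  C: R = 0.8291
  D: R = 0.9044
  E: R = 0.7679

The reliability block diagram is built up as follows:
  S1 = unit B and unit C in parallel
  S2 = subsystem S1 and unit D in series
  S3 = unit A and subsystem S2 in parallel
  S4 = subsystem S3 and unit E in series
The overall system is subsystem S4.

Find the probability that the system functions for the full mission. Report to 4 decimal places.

Parallel (B and C): 1 − (1 − 0.794000)(1 − 0.829100) = 0.964795
Series ([0.964795] and D): 0.964795 × 0.904400 = 0.872561
Parallel (A and [0.872561]): 1 − (1 − 0.816500)(1 − 0.872561) = 0.976615
Series ([0.976615] and E): 0.976615 × 0.767900 = 0.7499

0.7499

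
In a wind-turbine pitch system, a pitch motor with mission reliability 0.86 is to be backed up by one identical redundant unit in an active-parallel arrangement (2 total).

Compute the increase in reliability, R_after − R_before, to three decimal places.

0.120

R_before = 0.86
R_after = 1 − (1 − 0.86)^2 = 0.980
ΔR = 0.980 − 0.86 = 0.120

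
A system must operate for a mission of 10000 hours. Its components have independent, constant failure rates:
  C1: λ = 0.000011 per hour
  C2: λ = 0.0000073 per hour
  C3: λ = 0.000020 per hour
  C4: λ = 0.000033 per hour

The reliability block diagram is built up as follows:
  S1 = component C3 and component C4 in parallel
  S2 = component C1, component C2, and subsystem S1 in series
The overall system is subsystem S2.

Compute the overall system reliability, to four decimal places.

R(C1) = exp(−0.000011 × 10000) = 0.895834
R(C2) = exp(−0.0000073 × 10000) = 0.929601
R(C3) = exp(−0.000020 × 10000) = 0.818731
R(C4) = exp(−0.000033 × 10000) = 0.718924
Parallel (C3 and C4): 1 − (1 − 0.818731)(1 − 0.718924) = 0.949050
Series (C1, C2, and [0.949050]): 0.895834 × 0.929601 × 0.949050 = 0.7903

0.7903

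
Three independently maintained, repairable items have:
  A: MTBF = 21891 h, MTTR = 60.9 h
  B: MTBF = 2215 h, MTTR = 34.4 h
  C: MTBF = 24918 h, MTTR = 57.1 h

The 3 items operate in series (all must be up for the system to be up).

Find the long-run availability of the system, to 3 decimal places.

0.980

A(A) = MTBF/(MTBF+MTTR) = 21891/(21891+60.9) = 0.997226
A(B) = MTBF/(MTBF+MTTR) = 2215/(2215+34.4) = 0.984707
A(C) = MTBF/(MTBF+MTTR) = 24918/(24918+57.1) = 0.997714
Series availability: 0.997226 × 0.984707 × 0.997714 = 0.980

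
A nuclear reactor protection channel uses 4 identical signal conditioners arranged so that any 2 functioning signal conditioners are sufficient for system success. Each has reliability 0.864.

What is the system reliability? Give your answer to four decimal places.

R = Σ_{i=2}^{4} C(4,i) p^i (1−p)^{4−i} with p = 0.864
C(4,2)·0.864^2·0.136^2 = 0.082843
C(4,3)·0.864^3·0.136^1 = 0.350865
C(4,4)·0.864^4·0.136^0 = 0.557256
Sum = 0.9910

0.9910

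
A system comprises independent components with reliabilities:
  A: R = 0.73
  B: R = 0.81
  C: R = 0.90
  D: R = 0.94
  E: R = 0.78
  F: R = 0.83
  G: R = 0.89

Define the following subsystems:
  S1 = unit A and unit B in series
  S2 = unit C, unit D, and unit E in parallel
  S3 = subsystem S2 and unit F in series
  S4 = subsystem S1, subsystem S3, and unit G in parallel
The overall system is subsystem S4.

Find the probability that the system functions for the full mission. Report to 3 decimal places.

Series (A and B): 0.73000 × 0.81000 = 0.59130
Parallel (C, D, and E): 1 − (1 − 0.90000)(1 − 0.94000)(1 − 0.78000) = 0.99868
Series ([0.99868] and F): 0.99868 × 0.83000 = 0.82890
Parallel ([0.59130], [0.82890], and G): 1 − (1 − 0.59130)(1 − 0.82890)(1 − 0.89000) = 0.992

0.992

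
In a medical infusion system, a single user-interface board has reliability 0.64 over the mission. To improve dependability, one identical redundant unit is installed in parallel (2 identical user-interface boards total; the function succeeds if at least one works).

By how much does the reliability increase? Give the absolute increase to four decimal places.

0.2304

R_before = 0.64
R_after = 1 − (1 − 0.64)^2 = 0.8704
ΔR = 0.8704 − 0.64 = 0.2304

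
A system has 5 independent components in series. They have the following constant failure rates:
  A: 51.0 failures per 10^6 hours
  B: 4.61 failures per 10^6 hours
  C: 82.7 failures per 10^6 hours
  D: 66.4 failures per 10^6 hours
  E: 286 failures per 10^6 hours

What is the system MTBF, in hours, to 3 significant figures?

Series of exponential components: λ_sys = Σ λ_i
λ_sys = 0.0000510 + 0.00000461 + 0.0000827 + 0.0000664 + 0.000286 = 4.9071e-04 /h
MTBF = 1 / λ_sys = 2040 h

2040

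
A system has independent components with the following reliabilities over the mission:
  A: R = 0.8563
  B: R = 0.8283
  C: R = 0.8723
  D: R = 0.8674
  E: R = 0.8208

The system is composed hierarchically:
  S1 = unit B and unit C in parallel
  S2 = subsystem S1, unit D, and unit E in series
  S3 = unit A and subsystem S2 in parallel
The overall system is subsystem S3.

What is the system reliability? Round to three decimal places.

Parallel (B and C): 1 − (1 − 0.82830)(1 − 0.87230) = 0.97807
Series ([0.97807], D, and E): 0.97807 × 0.86740 × 0.82080 = 0.69635
Parallel (A and [0.69635]): 1 − (1 − 0.85630)(1 − 0.69635) = 0.956

0.956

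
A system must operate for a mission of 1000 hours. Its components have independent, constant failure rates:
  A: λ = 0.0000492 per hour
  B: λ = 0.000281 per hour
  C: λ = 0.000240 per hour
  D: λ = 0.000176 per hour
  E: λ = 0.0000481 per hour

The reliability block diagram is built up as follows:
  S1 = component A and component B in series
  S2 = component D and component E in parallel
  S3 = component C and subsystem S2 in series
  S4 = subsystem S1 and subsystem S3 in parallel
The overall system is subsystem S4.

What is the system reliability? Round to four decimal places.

0.9383

R(A) = exp(−0.0000492 × 1000) = 0.951991
R(B) = exp(−0.000281 × 1000) = 0.755028
R(C) = exp(−0.000240 × 1000) = 0.786628
R(D) = exp(−0.000176 × 1000) = 0.838618
R(E) = exp(−0.0000481 × 1000) = 0.953038
Series (A and B): 0.951991 × 0.755028 = 0.718780
Parallel (D and E): 1 − (1 − 0.838618)(1 − 0.953038) = 0.992421
Series (C and [0.992421]): 0.786628 × 0.992421 = 0.780666
Parallel ([0.718780] and [0.780666]): 1 − (1 − 0.718780)(1 − 0.780666) = 0.9383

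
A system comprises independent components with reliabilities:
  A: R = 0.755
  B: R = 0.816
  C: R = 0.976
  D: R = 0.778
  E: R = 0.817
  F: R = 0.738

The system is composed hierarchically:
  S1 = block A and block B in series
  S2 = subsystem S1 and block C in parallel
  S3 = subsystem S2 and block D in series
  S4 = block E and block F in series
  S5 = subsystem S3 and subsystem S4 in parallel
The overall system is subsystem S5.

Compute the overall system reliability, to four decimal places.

Series (A and B): 0.755000 × 0.816000 = 0.616080
Parallel ([0.616080] and C): 1 − (1 − 0.616080)(1 − 0.976000) = 0.990786
Series ([0.990786] and D): 0.990786 × 0.778000 = 0.770832
Series (E and F): 0.817000 × 0.738000 = 0.602946
Parallel ([0.770832] and [0.602946]): 1 − (1 − 0.770832)(1 − 0.602946) = 0.9090

0.9090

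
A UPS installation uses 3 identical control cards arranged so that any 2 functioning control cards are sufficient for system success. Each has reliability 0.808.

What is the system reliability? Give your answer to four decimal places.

R = Σ_{i=2}^{3} C(3,i) p^i (1−p)^{3−i} with p = 0.808
C(3,2)·0.808^2·0.192^1 = 0.376050
C(3,3)·0.808^3·0.192^0 = 0.527514
Sum = 0.9036

0.9036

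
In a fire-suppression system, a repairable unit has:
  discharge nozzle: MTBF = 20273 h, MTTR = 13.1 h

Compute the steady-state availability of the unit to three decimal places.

0.999

A(discharge nozzle) = MTBF/(MTBF+MTTR) = 20273/(20273+13.1) = 0.999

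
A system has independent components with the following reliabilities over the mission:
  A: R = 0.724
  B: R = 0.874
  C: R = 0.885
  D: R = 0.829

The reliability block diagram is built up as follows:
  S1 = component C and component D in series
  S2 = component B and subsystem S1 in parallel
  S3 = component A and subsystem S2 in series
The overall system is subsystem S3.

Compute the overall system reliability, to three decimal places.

0.700

Series (C and D): 0.88500 × 0.82900 = 0.73367
Parallel (B and [0.73367]): 1 − (1 − 0.87400)(1 − 0.73367) = 0.96644
Series (A and [0.96644]): 0.72400 × 0.96644 = 0.700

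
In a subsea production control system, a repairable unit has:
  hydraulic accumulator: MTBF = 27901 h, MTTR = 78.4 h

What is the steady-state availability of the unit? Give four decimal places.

0.9972

A(hydraulic accumulator) = MTBF/(MTBF+MTTR) = 27901/(27901+78.4) = 0.9972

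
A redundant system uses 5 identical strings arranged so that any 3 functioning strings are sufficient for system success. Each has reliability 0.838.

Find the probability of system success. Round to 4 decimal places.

0.9671

R = Σ_{i=3}^{5} C(5,i) p^i (1−p)^{5−i} with p = 0.838
C(5,3)·0.838^3·0.162^2 = 0.154441
C(5,4)·0.838^4·0.162^1 = 0.399449
C(5,5)·0.838^5·0.162^0 = 0.413257
Sum = 0.9671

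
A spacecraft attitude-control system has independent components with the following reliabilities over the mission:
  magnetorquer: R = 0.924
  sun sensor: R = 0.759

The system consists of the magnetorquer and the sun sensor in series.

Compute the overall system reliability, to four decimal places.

0.7013

Series (magnetorquer and sun sensor): 0.924000 × 0.759000 = 0.7013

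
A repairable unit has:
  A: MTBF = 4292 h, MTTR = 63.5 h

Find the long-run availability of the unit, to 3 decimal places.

A(A) = MTBF/(MTBF+MTTR) = 4292/(4292+63.5) = 0.985

0.985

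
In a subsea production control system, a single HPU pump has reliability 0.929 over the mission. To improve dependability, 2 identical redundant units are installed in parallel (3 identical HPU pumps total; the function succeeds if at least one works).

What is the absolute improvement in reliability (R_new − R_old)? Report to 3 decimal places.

R_before = 0.929
R_after = 1 − (1 − 0.929)^3 = 1.000
ΔR = 1.000 − 0.929 = 0.071

0.071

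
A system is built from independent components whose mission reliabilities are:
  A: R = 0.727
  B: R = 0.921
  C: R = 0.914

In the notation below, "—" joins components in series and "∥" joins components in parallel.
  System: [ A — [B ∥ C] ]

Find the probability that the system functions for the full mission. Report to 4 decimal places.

0.7221

Parallel (B and C): 1 − (1 − 0.921000)(1 − 0.914000) = 0.993206
Series (A and [0.993206]): 0.727000 × 0.993206 = 0.7221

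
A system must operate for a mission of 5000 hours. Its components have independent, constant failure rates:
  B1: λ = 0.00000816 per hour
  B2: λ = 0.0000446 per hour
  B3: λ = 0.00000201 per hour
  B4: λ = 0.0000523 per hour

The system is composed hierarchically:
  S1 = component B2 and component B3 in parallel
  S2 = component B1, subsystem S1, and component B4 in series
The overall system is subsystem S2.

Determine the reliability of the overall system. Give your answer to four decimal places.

0.7376

R(B1) = exp(−0.00000816 × 5000) = 0.960021
R(B2) = exp(−0.0000446 × 5000) = 0.800115
R(B3) = exp(−0.00000201 × 5000) = 0.990000
R(B4) = exp(−0.0000523 × 5000) = 0.769896
Parallel (B2 and B3): 1 − (1 − 0.800115)(1 − 0.990000) = 0.998001
Series (B1, [0.998001], and B4): 0.960021 × 0.998001 × 0.769896 = 0.7376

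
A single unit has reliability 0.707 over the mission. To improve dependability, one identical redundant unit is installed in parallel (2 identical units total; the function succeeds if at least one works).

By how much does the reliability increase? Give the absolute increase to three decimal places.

R_before = 0.707
R_after = 1 − (1 − 0.707)^2 = 0.914
ΔR = 0.914 − 0.707 = 0.207

0.207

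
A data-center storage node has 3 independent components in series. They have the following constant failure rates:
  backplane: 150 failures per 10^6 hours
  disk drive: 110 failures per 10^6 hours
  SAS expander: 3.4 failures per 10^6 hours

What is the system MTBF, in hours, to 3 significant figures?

Series of exponential components: λ_sys = Σ λ_i
λ_sys = 0.00015 + 0.00011 + 0.0000034 = 2.6340e-04 /h
MTBF = 1 / λ_sys = 3800 h

3800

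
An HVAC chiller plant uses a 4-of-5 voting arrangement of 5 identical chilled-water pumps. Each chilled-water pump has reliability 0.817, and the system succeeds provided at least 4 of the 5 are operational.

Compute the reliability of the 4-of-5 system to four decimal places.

0.7717

R = Σ_{i=4}^{5} C(5,i) p^i (1−p)^{5−i} with p = 0.817
C(5,4)·0.817^4·0.183^1 = 0.407671
C(5,5)·0.817^5·0.183^0 = 0.364007
Sum = 0.7717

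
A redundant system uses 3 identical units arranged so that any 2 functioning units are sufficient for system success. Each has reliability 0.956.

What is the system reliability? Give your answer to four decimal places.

R = Σ_{i=2}^{3} C(3,i) p^i (1−p)^{3−i} with p = 0.956
C(3,2)·0.956^2·0.044^1 = 0.120640
C(3,3)·0.956^3·0.044^0 = 0.873723
Sum = 0.9944

0.9944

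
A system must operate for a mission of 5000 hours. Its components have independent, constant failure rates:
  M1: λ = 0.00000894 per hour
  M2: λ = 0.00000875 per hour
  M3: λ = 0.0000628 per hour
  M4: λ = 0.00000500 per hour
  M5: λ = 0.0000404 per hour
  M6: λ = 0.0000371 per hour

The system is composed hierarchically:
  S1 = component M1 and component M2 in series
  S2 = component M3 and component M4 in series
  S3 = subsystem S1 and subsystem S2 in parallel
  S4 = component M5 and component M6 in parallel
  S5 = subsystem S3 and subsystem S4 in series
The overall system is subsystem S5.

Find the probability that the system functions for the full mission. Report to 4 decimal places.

0.9454

R(M1) = exp(−0.00000894 × 5000) = 0.956284
R(M2) = exp(−0.00000875 × 5000) = 0.957193
R(M3) = exp(−0.0000628 × 5000) = 0.730519
R(M4) = exp(−0.00000500 × 5000) = 0.975310
R(M5) = exp(−0.0000404 × 5000) = 0.817095
R(M6) = exp(−0.0000371 × 5000) = 0.830689
Series (M1 and M2): 0.956284 × 0.957193 = 0.915348
Series (M3 and M4): 0.730519 × 0.975310 = 0.712482
Parallel ([0.915348] and [0.712482]): 1 − (1 − 0.915348)(1 − 0.712482) = 0.975661
Parallel (M5 and M6): 1 − (1 − 0.817095)(1 − 0.830689) = 0.969032
Series ([0.975661] and [0.969032]): 0.975661 × 0.969032 = 0.9454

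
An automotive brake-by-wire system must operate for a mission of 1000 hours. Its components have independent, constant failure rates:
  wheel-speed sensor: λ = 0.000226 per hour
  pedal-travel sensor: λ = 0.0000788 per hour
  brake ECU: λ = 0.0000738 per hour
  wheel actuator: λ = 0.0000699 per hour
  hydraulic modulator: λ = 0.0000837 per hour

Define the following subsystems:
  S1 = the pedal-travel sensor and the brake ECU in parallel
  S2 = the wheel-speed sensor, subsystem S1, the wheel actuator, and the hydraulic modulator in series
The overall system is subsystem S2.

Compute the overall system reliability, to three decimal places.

0.680

R(wheel-speed sensor) = exp(−0.000226 × 1000) = 0.79772
R(pedal-travel sensor) = exp(−0.0000788 × 1000) = 0.92422
R(brake ECU) = exp(−0.0000738 × 1000) = 0.92886
R(wheel actuator) = exp(−0.0000699 × 1000) = 0.93249
R(hydraulic modulator) = exp(−0.0000837 × 1000) = 0.91971
Parallel (pedal-travel sensor and brake ECU): 1 − (1 − 0.92422)(1 − 0.92886) = 0.99461
Series (wheel-speed sensor, [0.99461], wheel actuator, and hydraulic modulator): 0.79772 × 0.99461 × 0.93249 × 0.91971 = 0.680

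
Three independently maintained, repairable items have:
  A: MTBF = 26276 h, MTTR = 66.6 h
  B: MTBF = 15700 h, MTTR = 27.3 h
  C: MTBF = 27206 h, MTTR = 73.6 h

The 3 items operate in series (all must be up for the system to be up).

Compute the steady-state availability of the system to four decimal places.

A(A) = MTBF/(MTBF+MTTR) = 26276/(26276+66.6) = 0.997472
A(B) = MTBF/(MTBF+MTTR) = 15700/(15700+27.3) = 0.998264
A(C) = MTBF/(MTBF+MTTR) = 27206/(27206+73.6) = 0.997302
Series availability: 0.997472 × 0.998264 × 0.997302 = 0.9931

0.9931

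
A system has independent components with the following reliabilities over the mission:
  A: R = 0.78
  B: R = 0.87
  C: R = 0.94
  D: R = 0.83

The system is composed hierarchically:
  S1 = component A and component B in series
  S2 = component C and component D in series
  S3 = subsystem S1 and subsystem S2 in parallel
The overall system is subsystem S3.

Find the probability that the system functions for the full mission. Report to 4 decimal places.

0.9294

Series (A and B): 0.780000 × 0.870000 = 0.678600
Series (C and D): 0.940000 × 0.830000 = 0.780200
Parallel ([0.678600] and [0.780200]): 1 − (1 − 0.678600)(1 − 0.780200) = 0.9294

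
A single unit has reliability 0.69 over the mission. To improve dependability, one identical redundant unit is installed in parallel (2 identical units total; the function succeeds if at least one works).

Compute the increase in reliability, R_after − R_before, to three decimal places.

0.214

R_before = 0.69
R_after = 1 − (1 − 0.69)^2 = 0.904
ΔR = 0.904 − 0.69 = 0.214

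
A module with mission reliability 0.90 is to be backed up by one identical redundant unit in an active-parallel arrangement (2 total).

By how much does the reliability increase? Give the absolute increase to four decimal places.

R_before = 0.90
R_after = 1 − (1 − 0.90)^2 = 0.9900
ΔR = 0.9900 − 0.90 = 0.0900

0.0900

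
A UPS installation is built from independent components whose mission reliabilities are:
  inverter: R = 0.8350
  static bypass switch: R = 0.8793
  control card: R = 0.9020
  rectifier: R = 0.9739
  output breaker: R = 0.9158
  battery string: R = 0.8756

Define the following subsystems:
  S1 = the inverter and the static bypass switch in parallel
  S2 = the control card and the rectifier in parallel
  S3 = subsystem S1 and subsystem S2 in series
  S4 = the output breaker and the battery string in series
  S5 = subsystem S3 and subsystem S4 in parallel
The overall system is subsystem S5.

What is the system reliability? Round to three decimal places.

Parallel (inverter and static bypass switch): 1 − (1 − 0.83500)(1 − 0.87930) = 0.98008
Parallel (control card and rectifier): 1 − (1 − 0.90200)(1 − 0.97390) = 0.99744
Series ([0.98008] and [0.99744]): 0.98008 × 0.99744 = 0.97757
Series (output breaker and battery string): 0.91580 × 0.87560 = 0.80187
Parallel ([0.97757] and [0.80187]): 1 − (1 − 0.97757)(1 − 0.80187) = 0.996

0.996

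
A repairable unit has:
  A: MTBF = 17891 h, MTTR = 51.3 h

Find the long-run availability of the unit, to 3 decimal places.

A(A) = MTBF/(MTBF+MTTR) = 17891/(17891+51.3) = 0.997

0.997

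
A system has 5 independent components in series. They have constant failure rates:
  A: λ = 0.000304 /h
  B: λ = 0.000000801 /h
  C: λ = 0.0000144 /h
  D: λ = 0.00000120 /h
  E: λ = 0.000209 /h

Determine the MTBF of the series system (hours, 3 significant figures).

1890

Series of exponential components: λ_sys = Σ λ_i
λ_sys = 0.000304 + 0.000000801 + 0.0000144 + 0.00000120 + 0.000209 = 5.2940e-04 /h
MTBF = 1 / λ_sys = 1890 h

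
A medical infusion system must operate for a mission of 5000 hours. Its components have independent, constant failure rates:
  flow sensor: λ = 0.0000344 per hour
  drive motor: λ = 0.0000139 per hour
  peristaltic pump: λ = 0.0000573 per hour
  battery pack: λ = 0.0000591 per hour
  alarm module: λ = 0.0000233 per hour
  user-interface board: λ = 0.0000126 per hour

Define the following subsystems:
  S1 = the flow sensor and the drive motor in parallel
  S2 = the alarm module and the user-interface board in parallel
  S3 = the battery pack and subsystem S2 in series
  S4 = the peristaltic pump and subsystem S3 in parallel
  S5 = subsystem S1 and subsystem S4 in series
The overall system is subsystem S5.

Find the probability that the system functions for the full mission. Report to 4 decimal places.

0.9251

R(flow sensor) = exp(−0.0000344 × 5000) = 0.841979
R(drive motor) = exp(−0.0000139 × 5000) = 0.932860
R(peristaltic pump) = exp(−0.0000573 × 5000) = 0.750887
R(battery pack) = exp(−0.0000591 × 5000) = 0.744159
R(alarm module) = exp(−0.0000233 × 5000) = 0.890030
R(user-interface board) = exp(−0.0000126 × 5000) = 0.938943
Parallel (flow sensor and drive motor): 1 − (1 − 0.841979)(1 − 0.932860) = 0.989390
Parallel (alarm module and user-interface board): 1 − (1 − 0.890030)(1 − 0.938943) = 0.993286
Series (battery pack and [0.993286]): 0.744159 × 0.993286 = 0.739163
Parallel (peristaltic pump and [0.739163]): 1 − (1 − 0.750887)(1 − 0.739163) = 0.935022
Series ([0.989390] and [0.935022]): 0.989390 × 0.935022 = 0.9251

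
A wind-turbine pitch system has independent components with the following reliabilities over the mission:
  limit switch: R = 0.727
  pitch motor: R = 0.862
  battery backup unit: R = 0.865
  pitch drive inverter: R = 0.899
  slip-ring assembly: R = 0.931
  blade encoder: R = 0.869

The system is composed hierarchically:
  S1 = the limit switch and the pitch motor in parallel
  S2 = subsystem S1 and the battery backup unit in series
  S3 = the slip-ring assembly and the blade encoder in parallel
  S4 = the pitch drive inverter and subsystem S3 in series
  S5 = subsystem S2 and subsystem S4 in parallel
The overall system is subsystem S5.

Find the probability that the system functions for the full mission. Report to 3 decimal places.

0.982

Parallel (limit switch and pitch motor): 1 − (1 − 0.72700)(1 − 0.86200) = 0.96233
Series ([0.96233] and battery backup unit): 0.96233 × 0.86500 = 0.83242
Parallel (slip-ring assembly and blade encoder): 1 − (1 − 0.93100)(1 − 0.86900) = 0.99096
Series (pitch drive inverter and [0.99096]): 0.89900 × 0.99096 = 0.89087
Parallel ([0.83242] and [0.89087]): 1 − (1 − 0.83242)(1 − 0.89087) = 0.982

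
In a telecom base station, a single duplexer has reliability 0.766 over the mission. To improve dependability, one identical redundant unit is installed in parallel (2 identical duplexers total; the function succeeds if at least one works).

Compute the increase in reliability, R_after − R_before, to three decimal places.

R_before = 0.766
R_after = 1 − (1 − 0.766)^2 = 0.945
ΔR = 0.945 − 0.766 = 0.179

0.179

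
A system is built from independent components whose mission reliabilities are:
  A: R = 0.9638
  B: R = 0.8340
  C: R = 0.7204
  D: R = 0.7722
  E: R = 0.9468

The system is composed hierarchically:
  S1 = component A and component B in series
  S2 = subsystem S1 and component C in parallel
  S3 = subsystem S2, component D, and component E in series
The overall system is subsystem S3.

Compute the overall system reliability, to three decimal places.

0.691

Series (A and B): 0.96380 × 0.83400 = 0.80381
Parallel ([0.80381] and C): 1 − (1 − 0.80381)(1 − 0.72040) = 0.94515
Series ([0.94515], D, and E): 0.94515 × 0.77220 × 0.94680 = 0.691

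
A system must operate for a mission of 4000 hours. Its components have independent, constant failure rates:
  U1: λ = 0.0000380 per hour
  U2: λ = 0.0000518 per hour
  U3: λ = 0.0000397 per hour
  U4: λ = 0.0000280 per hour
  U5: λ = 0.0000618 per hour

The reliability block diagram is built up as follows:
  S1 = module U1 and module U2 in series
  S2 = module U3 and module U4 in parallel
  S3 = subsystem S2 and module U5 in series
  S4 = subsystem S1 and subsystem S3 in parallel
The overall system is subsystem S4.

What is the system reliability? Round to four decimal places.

R(U1) = exp(−0.0000380 × 4000) = 0.858988
R(U2) = exp(−0.0000518 × 4000) = 0.812857
R(U3) = exp(−0.0000397 × 4000) = 0.853167
R(U4) = exp(−0.0000280 × 4000) = 0.894044
R(U5) = exp(−0.0000618 × 4000) = 0.780984
Series (U1 and U2): 0.858988 × 0.812857 = 0.698234
Parallel (U3 and U4): 1 − (1 − 0.853167)(1 − 0.894044) = 0.984442
Series ([0.984442] and U5): 0.984442 × 0.780984 = 0.768833
Parallel ([0.698234] and [0.768833]): 1 − (1 − 0.698234)(1 − 0.768833) = 0.9302

0.9302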